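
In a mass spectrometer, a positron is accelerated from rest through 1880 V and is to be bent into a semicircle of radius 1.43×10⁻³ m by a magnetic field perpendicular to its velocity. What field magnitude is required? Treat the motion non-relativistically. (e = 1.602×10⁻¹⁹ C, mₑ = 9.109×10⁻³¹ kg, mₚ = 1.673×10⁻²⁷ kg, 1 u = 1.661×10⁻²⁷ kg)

B ≈ 0.102 T

v = √(2|q|V/m) = √(2·1.602×10⁻¹⁹·1880/9.109×10⁻³¹) ≈ 2.572×10⁷ m/s.
B = mv/(|q|r) = (9.109×10⁻³¹)(2.572×10⁷)/((1.602×10⁻¹⁹)(1.43×10⁻³)) ≈ 0.102 T.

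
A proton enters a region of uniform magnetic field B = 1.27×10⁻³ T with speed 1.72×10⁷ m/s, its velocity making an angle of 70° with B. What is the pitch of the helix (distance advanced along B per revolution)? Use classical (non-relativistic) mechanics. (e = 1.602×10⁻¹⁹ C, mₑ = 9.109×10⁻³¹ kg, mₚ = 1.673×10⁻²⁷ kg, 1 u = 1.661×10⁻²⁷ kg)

p ≈ 304 m

v∥ = v cosθ = 1.72×10⁷·cos70° ≈ 5.883×10⁶ m/s.
T = 2πm/(|q|B) = 2π(1.673×10⁻²⁷)/((1.602×10⁻¹⁹)(1.27×10⁻³)) ≈ 5.167×10⁻⁵ s.
pitch = v∥ T = (5.883×10⁶)(5.167×10⁻⁵) ≈ 304 m.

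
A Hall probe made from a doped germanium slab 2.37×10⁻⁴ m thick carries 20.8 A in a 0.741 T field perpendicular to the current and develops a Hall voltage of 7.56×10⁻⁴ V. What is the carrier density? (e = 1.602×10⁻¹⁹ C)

From V_H = IB/(n e t), n = IB/(V_H e t).
n = (20.8)(0.741)/((7.56×10⁻⁴)(1.602×10⁻¹⁹)(2.37×10⁻⁴)) ≈ 5.37×10²⁶ m⁻³.

n ≈ 5.37×10²⁶ m⁻³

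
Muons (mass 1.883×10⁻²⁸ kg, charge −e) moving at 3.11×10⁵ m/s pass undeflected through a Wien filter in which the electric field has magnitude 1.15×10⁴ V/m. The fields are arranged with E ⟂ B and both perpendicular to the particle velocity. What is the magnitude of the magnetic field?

Balance of forces in the selector: qE = qvB ⇒ B = E/v.
B = 1.15×10⁴/3.11×10⁵ = 0.0370 T.

B = 0.0370 T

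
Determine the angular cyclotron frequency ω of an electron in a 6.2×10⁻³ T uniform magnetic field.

ω = |q|B/m.
ω = (1.602×10⁻¹⁹)(6.2×10⁻³)/9.109×10⁻³¹ ≈ 1.1×10⁹ rad/s.

ω ≈ 1.1×10⁹ rad/s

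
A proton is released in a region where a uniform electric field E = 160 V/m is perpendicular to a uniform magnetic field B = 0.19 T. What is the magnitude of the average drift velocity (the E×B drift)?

v_d ≈ 840 m/s

In crossed fields the guiding centre drifts at v_d = |E×B|/B² = E/B, independent of charge and mass.
v_d = 160/0.19 = 840 m/s.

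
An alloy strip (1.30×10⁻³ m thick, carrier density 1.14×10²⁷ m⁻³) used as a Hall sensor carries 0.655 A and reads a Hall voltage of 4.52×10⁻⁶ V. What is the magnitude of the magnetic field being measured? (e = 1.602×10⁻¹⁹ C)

B ≈ 1.64 T

From V_H = IB/(n e t), B = V_H n e t / I.
B = (4.52×10⁻⁶)(1.14×10²⁷)(1.602×10⁻¹⁹)(1.30×10⁻³)/0.655 ≈ 1.64 T.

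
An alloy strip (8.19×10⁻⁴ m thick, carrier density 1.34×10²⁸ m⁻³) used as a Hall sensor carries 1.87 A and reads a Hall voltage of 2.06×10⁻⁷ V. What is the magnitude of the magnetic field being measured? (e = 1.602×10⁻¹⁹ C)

From V_H = IB/(n e t), B = V_H n e t / I.
B = (2.06×10⁻⁷)(1.34×10²⁸)(1.602×10⁻¹⁹)(8.19×10⁻⁴)/1.87 ≈ 0.194 T.

B ≈ 0.194 T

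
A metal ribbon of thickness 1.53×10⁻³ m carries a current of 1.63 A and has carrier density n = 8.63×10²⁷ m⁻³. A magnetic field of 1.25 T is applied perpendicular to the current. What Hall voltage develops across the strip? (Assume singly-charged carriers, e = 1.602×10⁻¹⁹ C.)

V_H = IB/(n e t).
V_H = (1.63)(1.25)/((8.63×10²⁷)(1.602×10⁻¹⁹)(1.53×10⁻³)) ≈ 9.63×10⁻⁷ V.

V_H ≈ 9.63×10⁻⁷ V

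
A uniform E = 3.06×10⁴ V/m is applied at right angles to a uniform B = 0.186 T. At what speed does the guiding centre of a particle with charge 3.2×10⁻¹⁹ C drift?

v_d ≈ 1.65×10⁵ m/s

The E×B drift speed is v_d = E/B.
v_d = 3.06×10⁴/0.186 = 1.65×10⁵ m/s.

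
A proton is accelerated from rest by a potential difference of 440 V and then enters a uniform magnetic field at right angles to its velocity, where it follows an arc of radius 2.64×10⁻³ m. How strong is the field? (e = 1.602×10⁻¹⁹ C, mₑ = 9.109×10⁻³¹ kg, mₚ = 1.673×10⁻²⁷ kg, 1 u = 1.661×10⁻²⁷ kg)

v = √(2|q|V/m) = √(2·1.602×10⁻¹⁹·440/1.673×10⁻²⁷) ≈ 2.903×10⁵ m/s.
B = mv/(|q|r) = (1.673×10⁻²⁷)(2.903×10⁵)/((1.602×10⁻¹⁹)(2.64×10⁻³)) ≈ 1.15 T.

B ≈ 1.15 T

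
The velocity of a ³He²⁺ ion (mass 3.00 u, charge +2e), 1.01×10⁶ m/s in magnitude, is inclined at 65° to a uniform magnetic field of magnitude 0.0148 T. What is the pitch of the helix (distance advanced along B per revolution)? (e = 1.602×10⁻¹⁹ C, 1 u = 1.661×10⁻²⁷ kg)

v∥ = v cosθ = 1.01×10⁶·cos65° ≈ 4.268×10⁵ m/s.
T = 2πm/(|q|B) = 2π(4.983×10⁻²⁷)/((3.204×10⁻¹⁹)(0.0148)) ≈ 6.603×10⁻⁶ s.
pitch = v∥ T = (4.268×10⁵)(6.603×10⁻⁶) ≈ 2.82 m.

p ≈ 2.82 m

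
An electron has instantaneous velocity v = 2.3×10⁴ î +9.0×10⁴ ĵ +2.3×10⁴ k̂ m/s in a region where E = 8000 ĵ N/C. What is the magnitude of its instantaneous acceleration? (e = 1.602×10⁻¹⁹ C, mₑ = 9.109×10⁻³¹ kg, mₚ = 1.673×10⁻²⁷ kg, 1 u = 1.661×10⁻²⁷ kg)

Only an electric field acts, so F = qE = (−1.602×10⁻¹⁹ C)·(0, 8000, 0) = (0, -1.28×10⁻¹⁵, 0) N.
|a| = |F|/m = 1.282×10⁻¹⁵/9.109×10⁻³¹ ≈ 1.41×10¹⁵ m/s².

|a| ≈ 1.41×10¹⁵ m/s²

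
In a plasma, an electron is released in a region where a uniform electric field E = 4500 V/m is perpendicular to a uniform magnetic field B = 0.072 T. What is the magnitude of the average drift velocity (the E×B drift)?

In crossed fields the guiding centre drifts at v_d = |E×B|/B² = E/B, independent of charge and mass.
v_d = 4500/0.072 = 6.3×10⁴ m/s.

v_d ≈ 6.3×10⁴ m/s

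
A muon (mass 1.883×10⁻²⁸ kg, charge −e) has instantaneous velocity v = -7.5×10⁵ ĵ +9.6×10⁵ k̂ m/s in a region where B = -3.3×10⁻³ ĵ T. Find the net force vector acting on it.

v×B = (3170, 0, 0) N/C.
F = q v×B = (−1.602×10⁻¹⁹ C)·(3170, 0, 0) = (-5.08×10⁻¹⁶, 0, 0) N.

F ≈ (-5.08×10⁻¹⁶, 0, 0) N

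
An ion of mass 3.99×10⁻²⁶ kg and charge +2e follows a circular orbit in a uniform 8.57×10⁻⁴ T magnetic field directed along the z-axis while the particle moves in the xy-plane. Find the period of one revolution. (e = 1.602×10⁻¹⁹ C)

T ≈ 9.13×10⁻⁴ s

The cyclotron period depends only on m, q, B: T = 2πm/(|q|B).
T = 2π(3.99×10⁻²⁶)/((3.204×10⁻¹⁹)(8.57×10⁻⁴)) ≈ 9.13×10⁻⁴ s.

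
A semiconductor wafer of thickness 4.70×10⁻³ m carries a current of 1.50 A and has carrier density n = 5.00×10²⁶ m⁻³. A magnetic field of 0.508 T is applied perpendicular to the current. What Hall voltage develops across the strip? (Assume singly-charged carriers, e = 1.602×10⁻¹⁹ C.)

V_H = IB/(n e t).
V_H = (1.50)(0.508)/((5.00×10²⁶)(1.602×10⁻¹⁹)(4.70×10⁻³)) ≈ 2.02×10⁻⁶ V.

V_H ≈ 2.02×10⁻⁶ V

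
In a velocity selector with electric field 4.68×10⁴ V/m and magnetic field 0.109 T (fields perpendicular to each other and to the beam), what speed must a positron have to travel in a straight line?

v = 4.29×10⁵ m/s

Zero net Lorentz force requires |qE| = |q v×B|, i.e. E = vB.
v = E/B = 4.68×10⁴/0.109 = 4.29×10⁵ m/s.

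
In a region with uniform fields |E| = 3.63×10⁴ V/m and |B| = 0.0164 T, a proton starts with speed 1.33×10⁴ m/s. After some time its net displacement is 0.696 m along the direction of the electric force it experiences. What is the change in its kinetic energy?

The magnetic force is always ⟂ v and does no work; only the electric force changes KE.
ΔKE = F_E · d = |q|E d = (1.602×10⁻¹⁹)(3.63×10⁴)(0.696) ≈ 4.05×10⁻¹⁵ J.

ΔKE ≈ 4.05×10⁻¹⁵ J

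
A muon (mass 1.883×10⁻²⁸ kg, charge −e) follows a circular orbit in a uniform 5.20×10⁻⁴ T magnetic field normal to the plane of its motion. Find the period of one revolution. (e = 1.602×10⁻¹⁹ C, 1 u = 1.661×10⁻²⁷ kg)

The cyclotron period depends only on m, q, B: T = 2πm/(|q|B).
T = 2π(1.883×10⁻²⁸)/((1.602×10⁻¹⁹)(5.20×10⁻⁴)) ≈ 1.42×10⁻⁵ s.

T ≈ 1.42×10⁻⁵ s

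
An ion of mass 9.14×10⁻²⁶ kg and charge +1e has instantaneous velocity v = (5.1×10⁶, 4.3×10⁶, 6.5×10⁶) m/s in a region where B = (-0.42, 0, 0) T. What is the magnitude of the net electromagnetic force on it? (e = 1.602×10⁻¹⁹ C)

|F| ≈ 5.24×10⁻¹³ N

v×B = (0, -2.73×10⁶, 1.81×10⁶) N/C.
F = q v×B = (1.602×10⁻¹⁹ C)·(0, -2.73×10⁶, 1.81×10⁶) = (0, -4.37×10⁻¹³, 2.89×10⁻¹³) N.
|F| = 5.24×10⁻¹³ N.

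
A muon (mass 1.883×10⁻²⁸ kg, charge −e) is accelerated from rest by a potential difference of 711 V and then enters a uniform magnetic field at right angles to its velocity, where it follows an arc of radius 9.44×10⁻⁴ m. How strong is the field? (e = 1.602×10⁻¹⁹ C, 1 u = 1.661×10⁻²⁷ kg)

B ≈ 1.37 T

v = √(2|q|V/m) = √(2·1.602×10⁻¹⁹·711/1.883×10⁻²⁸) ≈ 1.100×10⁶ m/s.
B = mv/(|q|r) = (1.883×10⁻²⁸)(1.100×10⁶)/((1.602×10⁻¹⁹)(9.44×10⁻⁴)) ≈ 1.37 T.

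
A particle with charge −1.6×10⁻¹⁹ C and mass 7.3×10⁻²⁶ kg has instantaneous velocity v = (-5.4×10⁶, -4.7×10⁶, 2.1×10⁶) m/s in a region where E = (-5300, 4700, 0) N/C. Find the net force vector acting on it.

Only an electric field acts, so F = qE = (−1.6×10⁻¹⁹ C)·(-5300, 4700, 0) = (8.48×10⁻¹⁶, -7.52×10⁻¹⁶, 0) N.

F ≈ (8.48×10⁻¹⁶, -7.52×10⁻¹⁶, 0) N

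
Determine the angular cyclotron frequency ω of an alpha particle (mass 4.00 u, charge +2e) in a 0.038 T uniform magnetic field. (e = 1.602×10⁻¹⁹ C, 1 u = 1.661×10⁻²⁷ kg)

ω ≈ 1.8×10⁶ rad/s

ω = |q|B/m.
ω = (3.204×10⁻¹⁹)(0.038)/6.644×10⁻²⁷ ≈ 1.8×10⁶ rad/s.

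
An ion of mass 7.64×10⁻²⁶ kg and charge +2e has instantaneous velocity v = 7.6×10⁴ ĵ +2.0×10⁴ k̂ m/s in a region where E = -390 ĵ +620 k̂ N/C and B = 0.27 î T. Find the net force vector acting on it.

F ≈ (0, 1.61×10⁻¹⁵, -6.38×10⁻¹⁵) N

v×B = (0, 5400, -2.05×10⁴) N/C.
E + v×B = (0, 5010, -1.99×10⁴) N/C.
F = q(E + v×B) = (3.204×10⁻¹⁹ C)·(0, 5010, -1.99×10⁴) = (0, 1.61×10⁻¹⁵, -6.38×10⁻¹⁵) N.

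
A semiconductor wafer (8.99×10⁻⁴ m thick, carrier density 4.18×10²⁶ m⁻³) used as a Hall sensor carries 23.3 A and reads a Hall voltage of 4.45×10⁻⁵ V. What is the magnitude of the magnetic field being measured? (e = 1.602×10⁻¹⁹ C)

From V_H = IB/(n e t), B = V_H n e t / I.
B = (4.45×10⁻⁵)(4.18×10²⁶)(1.602×10⁻¹⁹)(8.99×10⁻⁴)/23.3 ≈ 0.115 T.

B ≈ 0.115 T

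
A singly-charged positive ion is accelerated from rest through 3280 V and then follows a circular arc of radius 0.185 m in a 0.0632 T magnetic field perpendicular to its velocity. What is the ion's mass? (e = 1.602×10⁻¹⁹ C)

m ≈ 3.34×10⁻²⁷ kg

Combine |q|V = ½mv² and r = mv/(|q|B): eliminate v to get m = qB²r²/(2V).
m = (1.602×10⁻¹⁹)(0.0632)²(0.185)²/(2·3280) ≈ 3.34×10⁻²⁷ kg.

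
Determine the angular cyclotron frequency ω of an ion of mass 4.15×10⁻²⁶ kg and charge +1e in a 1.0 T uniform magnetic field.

ω ≈ 3.9×10⁶ rad/s

ω = |q|B/m.
ω = (1.602×10⁻¹⁹)(1.0)/4.15×10⁻²⁶ ≈ 3.9×10⁶ rad/s.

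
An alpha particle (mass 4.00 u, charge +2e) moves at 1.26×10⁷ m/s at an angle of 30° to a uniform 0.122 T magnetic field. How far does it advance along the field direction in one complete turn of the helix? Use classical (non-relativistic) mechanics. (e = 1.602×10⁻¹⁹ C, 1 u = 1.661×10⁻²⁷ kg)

v∥ = v cosθ = 1.26×10⁷·cos30° ≈ 1.091×10⁷ m/s.
T = 2πm/(|q|B) = 2π(6.644×10⁻²⁷)/((3.204×10⁻¹⁹)(0.122)) ≈ 1.068×10⁻⁶ s.
pitch = v∥ T = (1.091×10⁷)(1.068×10⁻⁶) ≈ 11.7 m.

p ≈ 11.7 m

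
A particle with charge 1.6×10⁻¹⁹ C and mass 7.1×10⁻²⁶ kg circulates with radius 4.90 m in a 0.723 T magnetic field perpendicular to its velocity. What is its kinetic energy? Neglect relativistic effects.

v = |q|Br/m, then KE = ½mv² = (qBr)²/(2m).
v = (1.6×10⁻¹⁹)(0.723)(4.90)/7.1×10⁻²⁶ ≈ 7.984×10⁶ m/s.
KE = ½(7.1×10⁻²⁶)(7.984×10⁶)² ≈ 2.26×10⁻¹² J.

KE ≈ 2.26×10⁻¹² J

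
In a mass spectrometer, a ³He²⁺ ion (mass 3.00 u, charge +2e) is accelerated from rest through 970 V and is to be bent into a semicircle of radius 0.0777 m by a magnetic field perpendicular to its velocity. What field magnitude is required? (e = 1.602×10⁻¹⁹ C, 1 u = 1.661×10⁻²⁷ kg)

v = √(2|q|V/m) = √(2·3.204×10⁻¹⁹·970/4.983×10⁻²⁷) ≈ 3.532×10⁵ m/s.
B = mv/(|q|r) = (4.983×10⁻²⁷)(3.532×10⁵)/((3.204×10⁻¹⁹)(0.0777)) ≈ 0.0707 T.

B ≈ 0.0707 T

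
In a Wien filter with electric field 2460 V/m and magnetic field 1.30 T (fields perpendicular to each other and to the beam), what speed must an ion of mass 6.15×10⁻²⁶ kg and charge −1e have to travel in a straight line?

Straight-line motion ⇒ electric and magnetic forces cancel, so E = vB.
v = E/B = 2460/1.30 = 1890 m/s.

v = 1890 m/s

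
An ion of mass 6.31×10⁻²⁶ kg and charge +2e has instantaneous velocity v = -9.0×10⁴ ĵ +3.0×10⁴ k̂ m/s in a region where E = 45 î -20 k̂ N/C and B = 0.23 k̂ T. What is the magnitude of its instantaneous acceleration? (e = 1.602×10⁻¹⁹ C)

|a| ≈ 1.05×10¹¹ m/s²

v×B = (-2.07×10⁴, 0, 0) N/C.
E + v×B = (-2.07×10⁴, 0, -20.0) N/C.
F = q(E + v×B) = (3.204×10⁻¹⁹ C)·(-2.07×10⁴, 0, -20.0) = (-6.62×10⁻¹⁵, 0, -6.41×10⁻¹⁸) N.
|a| = |F|/m = 6.618×10⁻¹⁵/6.31×10⁻²⁶ ≈ 1.05×10¹¹ m/s².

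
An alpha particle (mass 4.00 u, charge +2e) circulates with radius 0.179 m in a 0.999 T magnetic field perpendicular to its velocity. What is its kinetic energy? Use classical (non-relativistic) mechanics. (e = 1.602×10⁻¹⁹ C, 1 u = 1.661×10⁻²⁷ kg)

KE ≈ 1.54×10⁶ eV

v = |q|Br/m, then KE = ½mv² = (qBr)²/(2m).
v = (3.204×10⁻¹⁹)(0.999)(0.179)/6.644×10⁻²⁷ ≈ 8.623×10⁶ m/s.
KE = ½(6.644×10⁻²⁷)(8.623×10⁶)² ≈ 2.47×10⁻¹³ J = 1.54×10⁶ eV.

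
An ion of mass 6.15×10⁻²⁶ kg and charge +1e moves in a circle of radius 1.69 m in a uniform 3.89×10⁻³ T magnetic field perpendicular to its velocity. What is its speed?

v ≈ 1.71×10⁴ m/s

From |q|vB = mv²/r, v = |q|Br/m.
v = (1.602×10⁻¹⁹)(3.89×10⁻³)(1.69)/6.15×10⁻²⁶ ≈ 1.71×10⁴ m/s.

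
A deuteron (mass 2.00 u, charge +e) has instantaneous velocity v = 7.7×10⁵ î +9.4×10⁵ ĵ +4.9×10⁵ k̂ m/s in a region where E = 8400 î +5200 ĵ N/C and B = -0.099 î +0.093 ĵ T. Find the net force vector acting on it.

F ≈ (-5.95×10⁻¹⁵, -6.94×10⁻¹⁵, 2.64×10⁻¹⁴) N

v×B = (-4.56×10⁴, -4.85×10⁴, 1.65×10⁵) N/C.
E + v×B = (-3.72×10⁴, -4.33×10⁴, 1.65×10⁵) N/C.
F = q(E + v×B) = (1.602×10⁻¹⁹ C)·(-3.72×10⁴, -4.33×10⁴, 1.65×10⁵) = (-5.95×10⁻¹⁵, -6.94×10⁻¹⁵, 2.64×10⁻¹⁴) N.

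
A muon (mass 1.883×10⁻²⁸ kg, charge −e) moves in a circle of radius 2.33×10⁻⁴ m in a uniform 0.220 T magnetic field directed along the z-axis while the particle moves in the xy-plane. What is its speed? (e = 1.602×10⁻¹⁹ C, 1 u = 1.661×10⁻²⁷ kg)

From |q|vB = mv²/r, v = |q|Br/m.
v = (1.602×10⁻¹⁹)(0.220)(2.33×10⁻⁴)/1.883×10⁻²⁸ ≈ 4.36×10⁴ m/s.

v ≈ 4.36×10⁴ m/s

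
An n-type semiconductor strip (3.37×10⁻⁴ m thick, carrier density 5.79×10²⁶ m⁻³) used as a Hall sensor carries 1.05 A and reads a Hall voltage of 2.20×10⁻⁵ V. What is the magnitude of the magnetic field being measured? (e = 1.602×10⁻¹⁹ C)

From V_H = IB/(n e t), B = V_H n e t / I.
B = (2.20×10⁻⁵)(5.79×10²⁶)(1.602×10⁻¹⁹)(3.37×10⁻⁴)/1.05 ≈ 0.655 T.

B ≈ 0.655 T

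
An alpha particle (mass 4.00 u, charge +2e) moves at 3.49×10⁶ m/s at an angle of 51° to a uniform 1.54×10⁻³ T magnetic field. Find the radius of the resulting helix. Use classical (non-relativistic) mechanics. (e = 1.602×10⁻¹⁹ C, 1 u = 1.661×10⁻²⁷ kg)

r ≈ 36.5 m

v⊥ = v sinθ = 3.49×10⁶·sin51° ≈ 2.712×10⁶ m/s.
r = m v⊥/(|q|B) = (6.644×10⁻²⁷)(2.712×10⁶)/((3.204×10⁻¹⁹)(1.54×10⁻³)) ≈ 36.5 m.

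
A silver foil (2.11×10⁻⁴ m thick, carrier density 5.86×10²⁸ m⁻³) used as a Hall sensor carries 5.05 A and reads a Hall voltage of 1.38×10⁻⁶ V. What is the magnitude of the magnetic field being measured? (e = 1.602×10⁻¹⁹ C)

B ≈ 0.541 T

From V_H = IB/(n e t), B = V_H n e t / I.
B = (1.38×10⁻⁶)(5.86×10²⁸)(1.602×10⁻¹⁹)(2.11×10⁻⁴)/5.05 ≈ 0.541 T.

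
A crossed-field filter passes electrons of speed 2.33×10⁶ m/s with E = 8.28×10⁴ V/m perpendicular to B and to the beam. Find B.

Balance of forces in the selector: qE = qvB ⇒ B = E/v.
B = 8.28×10⁴/2.33×10⁶ = 0.0355 T.

B = 0.0355 T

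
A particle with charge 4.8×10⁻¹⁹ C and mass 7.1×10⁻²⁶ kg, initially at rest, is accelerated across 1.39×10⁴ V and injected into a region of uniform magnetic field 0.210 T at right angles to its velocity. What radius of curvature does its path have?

Acceleration: |q|V = ½mv² ⇒ v = √(2|q|V/m) = √(2·4.8×10⁻¹⁹·1.39×10⁴/7.1×10⁻²⁶) ≈ 4.335×10⁵ m/s.
In the field: r = mv/(|q|B) = (7.1×10⁻²⁶)(4.335×10⁵)/((4.8×10⁻¹⁹)(0.210)) ≈ 0.305 m.

r ≈ 0.305 m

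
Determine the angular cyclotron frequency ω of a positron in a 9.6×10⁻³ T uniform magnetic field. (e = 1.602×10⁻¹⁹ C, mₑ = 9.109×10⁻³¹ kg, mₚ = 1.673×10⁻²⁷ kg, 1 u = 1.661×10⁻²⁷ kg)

ω ≈ 1.7×10⁹ rad/s

ω = |q|B/m.
ω = (1.602×10⁻¹⁹)(9.6×10⁻³)/9.109×10⁻³¹ ≈ 1.7×10⁹ rad/s.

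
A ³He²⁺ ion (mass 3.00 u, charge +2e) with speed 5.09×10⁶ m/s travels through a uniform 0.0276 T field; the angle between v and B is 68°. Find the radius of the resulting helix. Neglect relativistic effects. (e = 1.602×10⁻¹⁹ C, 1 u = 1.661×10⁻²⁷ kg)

v⊥ = v sinθ = 5.09×10⁶·sin68° ≈ 4.719×10⁶ m/s.
r = m v⊥/(|q|B) = (4.983×10⁻²⁷)(4.719×10⁶)/((3.204×10⁻¹⁹)(0.0276)) ≈ 2.66 m.

r ≈ 2.66 m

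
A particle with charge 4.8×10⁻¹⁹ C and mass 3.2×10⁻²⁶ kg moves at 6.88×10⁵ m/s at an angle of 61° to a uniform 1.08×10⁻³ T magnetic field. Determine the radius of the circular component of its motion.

v⊥ = v sinθ = 6.88×10⁵·sin61° ≈ 6.017×10⁵ m/s.
r = m v⊥/(|q|B) = (3.2×10⁻²⁶)(6.017×10⁵)/((4.8×10⁻¹⁹)(1.08×10⁻³)) ≈ 37.1 m.

r ≈ 37.1 m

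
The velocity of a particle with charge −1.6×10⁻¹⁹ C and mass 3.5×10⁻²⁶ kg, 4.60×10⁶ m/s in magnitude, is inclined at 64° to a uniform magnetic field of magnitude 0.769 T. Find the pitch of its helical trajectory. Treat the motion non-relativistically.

v∥ = v cosθ = 4.60×10⁶·cos64° ≈ 2.017×10⁶ m/s.
T = 2πm/(|q|B) = 2π(3.5×10⁻²⁶)/((1.6×10⁻¹⁹)(0.769)) ≈ 1.787×10⁻⁶ s.
pitch = v∥ T = (2.017×10⁶)(1.787×10⁻⁶) ≈ 3.60 m.

p ≈ 3.60 m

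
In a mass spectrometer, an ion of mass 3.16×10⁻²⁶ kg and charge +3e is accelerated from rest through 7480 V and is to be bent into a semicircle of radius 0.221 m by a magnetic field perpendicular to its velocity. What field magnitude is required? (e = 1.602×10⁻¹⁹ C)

v = √(2|q|V/m) = √(2·4.806×10⁻¹⁹·7480/3.16×10⁻²⁶) ≈ 4.770×10⁵ m/s.
B = mv/(|q|r) = (3.16×10⁻²⁶)(4.770×10⁵)/((4.806×10⁻¹⁹)(0.221)) ≈ 0.142 T.

B ≈ 0.142 T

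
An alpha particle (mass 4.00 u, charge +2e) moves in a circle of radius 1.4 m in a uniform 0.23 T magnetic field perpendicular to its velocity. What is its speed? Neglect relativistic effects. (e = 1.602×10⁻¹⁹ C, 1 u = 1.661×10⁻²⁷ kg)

v ≈ 1.6×10⁷ m/s

From |q|vB = mv²/r, v = |q|Br/m.
v = (3.204×10⁻¹⁹)(0.23)(1.4)/6.644×10⁻²⁷ ≈ 1.6×10⁷ m/s.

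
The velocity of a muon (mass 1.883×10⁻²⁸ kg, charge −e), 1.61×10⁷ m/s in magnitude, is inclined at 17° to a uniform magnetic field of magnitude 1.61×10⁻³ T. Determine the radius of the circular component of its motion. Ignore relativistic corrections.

r ≈ 3.44 m

v⊥ = v sinθ = 1.61×10⁷·sin17° ≈ 4.707×10⁶ m/s.
r = m v⊥/(|q|B) = (1.883×10⁻²⁸)(4.707×10⁶)/((1.602×10⁻¹⁹)(1.61×10⁻³)) ≈ 3.44 m.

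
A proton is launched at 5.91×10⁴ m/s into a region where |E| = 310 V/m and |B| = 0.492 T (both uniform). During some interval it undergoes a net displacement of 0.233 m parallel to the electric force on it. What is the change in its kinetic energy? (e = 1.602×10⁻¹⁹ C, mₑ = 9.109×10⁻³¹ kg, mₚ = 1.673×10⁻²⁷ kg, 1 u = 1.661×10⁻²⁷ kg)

The magnetic force is always ⟂ v and does no work; only the electric force changes KE.
ΔKE = F_E · d = |q|E d = (1.602×10⁻¹⁹)(310)(0.233) ≈ 1.16×10⁻¹⁷ J.

ΔKE ≈ 1.16×10⁻¹⁷ J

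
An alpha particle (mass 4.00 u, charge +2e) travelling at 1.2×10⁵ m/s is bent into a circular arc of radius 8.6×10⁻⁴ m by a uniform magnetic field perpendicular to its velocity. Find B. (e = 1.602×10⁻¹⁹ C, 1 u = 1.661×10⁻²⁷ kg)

From |q|vB = mv²/r, B = mv/(|q|r).
B = (6.644×10⁻²⁷)(1.2×10⁵)/((3.204×10⁻¹⁹)(8.6×10⁻⁴)) ≈ 2.9 T.

B ≈ 2.9 T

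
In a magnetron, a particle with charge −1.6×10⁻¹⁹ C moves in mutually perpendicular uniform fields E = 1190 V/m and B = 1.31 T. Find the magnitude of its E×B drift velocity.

The steady drift has the magnetic force balancing the electric force, so v_d = E/B.
v_d = 1190/1.31 = 908 m/s.

v_d ≈ 908 m/s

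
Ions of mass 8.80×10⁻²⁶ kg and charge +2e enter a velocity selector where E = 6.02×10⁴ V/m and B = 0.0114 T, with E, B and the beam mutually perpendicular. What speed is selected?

v = 5.28×10⁶ m/s

For undeflected motion the electric and magnetic forces balance: qE = qvB.
v = E/B = 6.02×10⁴/0.0114 = 5.28×10⁶ m/s.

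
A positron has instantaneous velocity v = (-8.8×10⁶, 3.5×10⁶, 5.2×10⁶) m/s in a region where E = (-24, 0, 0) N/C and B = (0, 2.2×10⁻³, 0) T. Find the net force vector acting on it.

v×B = (-1.14×10⁴, 0, -1.94×10⁴) N/C.
E + v×B = (-1.15×10⁴, 0, -1.94×10⁴) N/C.
F = q(E + v×B) = (1.602×10⁻¹⁹ C)·(-1.15×10⁴, 0, -1.94×10⁴) = (-1.84×10⁻¹⁵, 0, -3.10×10⁻¹⁵) N.

F ≈ (-1.84×10⁻¹⁵, 0, -3.10×10⁻¹⁵) N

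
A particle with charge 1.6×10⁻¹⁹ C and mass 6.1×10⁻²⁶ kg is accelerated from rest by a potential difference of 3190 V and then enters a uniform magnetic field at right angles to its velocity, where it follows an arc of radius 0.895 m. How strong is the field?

B ≈ 0.0551 T

v = √(2|q|V/m) = √(2·1.6×10⁻¹⁹·3190/6.1×10⁻²⁶) ≈ 1.294×10⁵ m/s.
B = mv/(|q|r) = (6.1×10⁻²⁶)(1.294×10⁵)/((1.6×10⁻¹⁹)(0.895)) ≈ 0.0551 T.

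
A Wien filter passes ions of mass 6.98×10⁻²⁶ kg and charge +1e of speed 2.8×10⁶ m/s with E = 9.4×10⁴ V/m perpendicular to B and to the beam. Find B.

B = 0.034 T

Balance of forces in the selector: qE = qvB ⇒ B = E/v.
B = 9.4×10⁴/2.8×10⁶ = 0.034 T.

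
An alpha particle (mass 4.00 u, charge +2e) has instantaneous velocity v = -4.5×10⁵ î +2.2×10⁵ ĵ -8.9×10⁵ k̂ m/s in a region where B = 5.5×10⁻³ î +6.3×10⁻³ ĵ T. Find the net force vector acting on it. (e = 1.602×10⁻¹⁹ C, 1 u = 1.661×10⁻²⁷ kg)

v×B = (5610, -4900, -4040) N/C.
F = q v×B = (3.204×10⁻¹⁹ C)·(5610, -4900, -4040) = (1.80×10⁻¹⁵, -1.57×10⁻¹⁵, -1.30×10⁻¹⁵) N.

F ≈ (1.80×10⁻¹⁵, -1.57×10⁻¹⁵, -1.30×10⁻¹⁵) N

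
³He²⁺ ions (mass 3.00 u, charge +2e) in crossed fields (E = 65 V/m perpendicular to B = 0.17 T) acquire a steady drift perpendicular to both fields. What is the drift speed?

v_d ≈ 380 m/s

The steady drift has the magnetic force balancing the electric force, so v_d = E/B.
v_d = 65/0.17 = 380 m/s.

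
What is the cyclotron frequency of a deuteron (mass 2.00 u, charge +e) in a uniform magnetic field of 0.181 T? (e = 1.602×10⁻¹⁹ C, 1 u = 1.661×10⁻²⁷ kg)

f ≈ 1.39×10⁶ Hz

f = |q|B/(2πm).
f = (1.602×10⁻¹⁹)(0.181)/(2π·3.322×10⁻²⁷) ≈ 1.39×10⁶ Hz.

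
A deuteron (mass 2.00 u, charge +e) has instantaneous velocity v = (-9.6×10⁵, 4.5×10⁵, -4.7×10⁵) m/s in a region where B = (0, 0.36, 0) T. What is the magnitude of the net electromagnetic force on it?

|F| ≈ 6.16×10⁻¹⁴ N

v×B = (1.69×10⁵, 0, -3.46×10⁵) N/C.
F = q v×B = (1.602×10⁻¹⁹ C)·(1.69×10⁵, 0, -3.46×10⁵) = (2.71×10⁻¹⁴, 0, -5.54×10⁻¹⁴) N.
|F| = 6.16×10⁻¹⁴ N.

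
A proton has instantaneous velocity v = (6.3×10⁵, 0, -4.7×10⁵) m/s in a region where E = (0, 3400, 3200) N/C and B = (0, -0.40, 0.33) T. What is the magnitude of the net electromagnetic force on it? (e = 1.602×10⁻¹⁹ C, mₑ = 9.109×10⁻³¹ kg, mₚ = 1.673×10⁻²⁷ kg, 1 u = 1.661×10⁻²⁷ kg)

|F| ≈ 5.97×10⁻¹⁴ N

v×B = (-1.88×10⁵, -2.08×10⁵, -2.52×10⁵) N/C.
E + v×B = (-1.88×10⁵, -2.04×10⁵, -2.49×10⁵) N/C.
F = q(E + v×B) = (1.602×10⁻¹⁹ C)·(-1.88×10⁵, -2.04×10⁵, -2.49×10⁵) = (-3.01×10⁻¹⁴, -3.28×10⁻¹⁴, -3.99×10⁻¹⁴) N.
|F| = 5.97×10⁻¹⁴ N.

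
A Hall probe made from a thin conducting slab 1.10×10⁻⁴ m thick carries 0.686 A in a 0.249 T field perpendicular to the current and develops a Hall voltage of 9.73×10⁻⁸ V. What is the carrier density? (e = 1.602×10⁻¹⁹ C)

n ≈ 9.96×10²⁸ m⁻³

From V_H = IB/(n e t), n = IB/(V_H e t).
n = (0.686)(0.249)/((9.73×10⁻⁸)(1.602×10⁻¹⁹)(1.10×10⁻⁴)) ≈ 9.96×10²⁸ m⁻³.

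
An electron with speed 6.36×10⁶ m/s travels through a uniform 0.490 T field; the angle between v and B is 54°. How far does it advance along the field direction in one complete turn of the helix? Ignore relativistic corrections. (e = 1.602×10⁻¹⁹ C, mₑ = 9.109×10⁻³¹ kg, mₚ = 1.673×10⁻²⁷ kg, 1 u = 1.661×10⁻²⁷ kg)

v∥ = v cosθ = 6.36×10⁶·cos54° ≈ 3.738×10⁶ m/s.
T = 2πm/(|q|B) = 2π(9.109×10⁻³¹)/((1.602×10⁻¹⁹)(0.490)) ≈ 7.291×10⁻¹¹ s.
pitch = v∥ T = (3.738×10⁶)(7.291×10⁻¹¹) ≈ 2.73×10⁻⁴ m.

p ≈ 2.73×10⁻⁴ m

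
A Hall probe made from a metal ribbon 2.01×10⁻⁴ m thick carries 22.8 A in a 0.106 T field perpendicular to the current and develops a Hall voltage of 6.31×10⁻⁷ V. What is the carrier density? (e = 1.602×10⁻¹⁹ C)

From V_H = IB/(n e t), n = IB/(V_H e t).
n = (22.8)(0.106)/((6.31×10⁻⁷)(1.602×10⁻¹⁹)(2.01×10⁻⁴)) ≈ 1.19×10²⁹ m⁻³.

n ≈ 1.19×10²⁹ m⁻³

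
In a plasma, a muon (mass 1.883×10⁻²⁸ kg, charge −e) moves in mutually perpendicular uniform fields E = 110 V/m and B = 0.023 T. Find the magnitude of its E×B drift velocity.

The E×B drift speed is v_d = E/B.
v_d = 110/0.023 = 4800 m/s.

v_d ≈ 4800 m/s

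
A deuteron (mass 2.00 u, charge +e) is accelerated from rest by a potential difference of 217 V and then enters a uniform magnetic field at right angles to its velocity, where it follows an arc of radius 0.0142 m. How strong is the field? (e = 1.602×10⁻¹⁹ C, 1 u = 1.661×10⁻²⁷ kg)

v = √(2|q|V/m) = √(2·1.602×10⁻¹⁹·217/3.322×10⁻²⁷) ≈ 1.447×10⁵ m/s.
B = mv/(|q|r) = (3.322×10⁻²⁷)(1.447×10⁵)/((1.602×10⁻¹⁹)(0.0142)) ≈ 0.211 T.

B ≈ 0.211 T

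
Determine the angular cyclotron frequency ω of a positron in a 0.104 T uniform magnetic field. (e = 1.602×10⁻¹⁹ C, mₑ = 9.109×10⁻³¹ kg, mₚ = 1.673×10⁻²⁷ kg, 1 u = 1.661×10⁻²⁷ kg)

ω ≈ 1.83×10¹⁰ rad/s

ω = |q|B/m.
ω = (1.602×10⁻¹⁹)(0.104)/9.109×10⁻³¹ ≈ 1.83×10¹⁰ rad/s.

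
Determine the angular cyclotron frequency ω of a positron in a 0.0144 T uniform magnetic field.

ω ≈ 2.53×10⁹ rad/s

ω = |q|B/m.
ω = (1.602×10⁻¹⁹)(0.0144)/9.109×10⁻³¹ ≈ 2.53×10⁹ rad/s.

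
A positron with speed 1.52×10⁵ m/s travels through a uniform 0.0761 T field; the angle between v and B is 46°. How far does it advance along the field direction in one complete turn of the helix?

p ≈ 4.96×10⁻⁵ m

v∥ = v cosθ = 1.52×10⁵·cos46° ≈ 1.056×10⁵ m/s.
T = 2πm/(|q|B) = 2π(9.109×10⁻³¹)/((1.602×10⁻¹⁹)(0.0761)) ≈ 4.695×10⁻¹⁰ s.
pitch = v∥ T = (1.056×10⁵)(4.695×10⁻¹⁰) ≈ 4.96×10⁻⁵ m.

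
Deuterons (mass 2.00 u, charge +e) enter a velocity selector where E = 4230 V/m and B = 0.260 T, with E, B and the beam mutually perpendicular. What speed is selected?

v = 1.63×10⁴ m/s

For undeflected motion the electric and magnetic forces balance: qE = qvB.
v = E/B = 4230/0.260 = 1.63×10⁴ m/s.
The result is independent of the particle's charge and mass.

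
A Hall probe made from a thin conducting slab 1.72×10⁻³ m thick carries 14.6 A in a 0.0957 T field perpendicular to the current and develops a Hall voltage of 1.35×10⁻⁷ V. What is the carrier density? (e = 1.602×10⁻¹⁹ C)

From V_H = IB/(n e t), n = IB/(V_H e t).
n = (14.6)(0.0957)/((1.35×10⁻⁷)(1.602×10⁻¹⁹)(1.72×10⁻³)) ≈ 3.76×10²⁸ m⁻³.

n ≈ 3.76×10²⁸ m⁻³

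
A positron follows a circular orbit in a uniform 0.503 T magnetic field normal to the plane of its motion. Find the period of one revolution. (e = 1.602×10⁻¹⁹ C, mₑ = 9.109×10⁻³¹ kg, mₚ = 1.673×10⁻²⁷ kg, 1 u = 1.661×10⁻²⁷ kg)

The cyclotron period depends only on m, q, B: T = 2πm/(|q|B).
T = 2π(9.109×10⁻³¹)/((1.602×10⁻¹⁹)(0.503)) ≈ 7.10×10⁻¹¹ s.

T ≈ 7.10×10⁻¹¹ s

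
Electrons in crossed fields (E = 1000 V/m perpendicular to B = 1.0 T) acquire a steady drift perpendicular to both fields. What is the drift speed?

v_d ≈ 1000 m/s

The steady drift has the magnetic force balancing the electric force, so v_d = E/B.
v_d = 1000/1.0 = 1000 m/s.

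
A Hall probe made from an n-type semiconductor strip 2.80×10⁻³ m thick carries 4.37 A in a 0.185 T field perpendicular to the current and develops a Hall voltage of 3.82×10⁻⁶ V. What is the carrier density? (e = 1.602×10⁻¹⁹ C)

n ≈ 4.72×10²⁶ m⁻³

From V_H = IB/(n e t), n = IB/(V_H e t).
n = (4.37)(0.185)/((3.82×10⁻⁶)(1.602×10⁻¹⁹)(2.80×10⁻³)) ≈ 4.72×10²⁶ m⁻³.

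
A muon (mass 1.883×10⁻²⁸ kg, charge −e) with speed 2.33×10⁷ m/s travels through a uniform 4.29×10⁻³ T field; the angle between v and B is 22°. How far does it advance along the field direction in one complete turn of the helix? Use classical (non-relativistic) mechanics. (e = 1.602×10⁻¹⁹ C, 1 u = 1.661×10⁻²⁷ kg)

v∥ = v cosθ = 2.33×10⁷·cos22° ≈ 2.160×10⁷ m/s.
T = 2πm/(|q|B) = 2π(1.883×10⁻²⁸)/((1.602×10⁻¹⁹)(4.29×10⁻³)) ≈ 1.722×10⁻⁶ s.
pitch = v∥ T = (2.160×10⁷)(1.722×10⁻⁶) ≈ 37.2 m.

p ≈ 37.2 m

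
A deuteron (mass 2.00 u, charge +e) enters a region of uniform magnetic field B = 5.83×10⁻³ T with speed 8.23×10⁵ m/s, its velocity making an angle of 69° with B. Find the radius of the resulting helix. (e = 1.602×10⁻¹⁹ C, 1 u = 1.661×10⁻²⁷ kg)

v⊥ = v sinθ = 8.23×10⁵·sin69° ≈ 7.683×10⁵ m/s.
r = m v⊥/(|q|B) = (3.322×10⁻²⁷)(7.683×10⁵)/((1.602×10⁻¹⁹)(5.83×10⁻³)) ≈ 2.73 m.

r ≈ 2.73 m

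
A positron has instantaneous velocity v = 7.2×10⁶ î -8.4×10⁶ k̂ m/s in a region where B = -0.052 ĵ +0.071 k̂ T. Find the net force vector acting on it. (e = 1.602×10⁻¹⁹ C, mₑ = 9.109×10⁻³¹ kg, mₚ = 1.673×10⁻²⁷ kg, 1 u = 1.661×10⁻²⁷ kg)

F ≈ (-7.00×10⁻¹⁴, -8.19×10⁻¹⁴, -6.00×10⁻¹⁴) N

v×B = (-4.37×10⁵, -5.11×10⁵, -3.74×10⁵) N/C.
F = q v×B = (1.602×10⁻¹⁹ C)·(-4.37×10⁵, -5.11×10⁵, -3.74×10⁵) = (-7.00×10⁻¹⁴, -8.19×10⁻¹⁴, -6.00×10⁻¹⁴) N.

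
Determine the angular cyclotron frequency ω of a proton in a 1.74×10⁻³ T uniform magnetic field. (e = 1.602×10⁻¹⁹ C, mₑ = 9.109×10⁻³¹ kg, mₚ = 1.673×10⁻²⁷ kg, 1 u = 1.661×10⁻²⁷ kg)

ω = |q|B/m.
ω = (1.602×10⁻¹⁹)(1.74×10⁻³)/1.673×10⁻²⁷ ≈ 1.67×10⁵ rad/s.

ω ≈ 1.67×10⁵ rad/s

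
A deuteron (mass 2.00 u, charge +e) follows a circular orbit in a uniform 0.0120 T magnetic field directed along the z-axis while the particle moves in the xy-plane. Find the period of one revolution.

T ≈ 1.09×10⁻⁵ s

The cyclotron period depends only on m, q, B: T = 2πm/(|q|B).
T = 2π(3.322×10⁻²⁷)/((1.602×10⁻¹⁹)(0.0120)) ≈ 1.09×10⁻⁵ s.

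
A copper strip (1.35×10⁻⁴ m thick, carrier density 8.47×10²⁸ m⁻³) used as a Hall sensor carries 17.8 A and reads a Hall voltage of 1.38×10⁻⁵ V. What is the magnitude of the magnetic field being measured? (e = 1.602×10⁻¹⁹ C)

From V_H = IB/(n e t), B = V_H n e t / I.
B = (1.38×10⁻⁵)(8.47×10²⁸)(1.602×10⁻¹⁹)(1.35×10⁻⁴)/17.8 ≈ 1.42 T.

B ≈ 1.42 T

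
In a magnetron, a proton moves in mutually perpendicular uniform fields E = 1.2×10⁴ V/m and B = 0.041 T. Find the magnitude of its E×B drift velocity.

v_d ≈ 2.9×10⁵ m/s

The steady drift has the magnetic force balancing the electric force, so v_d = E/B.
v_d = 1.2×10⁴/0.041 = 2.9×10⁵ m/s.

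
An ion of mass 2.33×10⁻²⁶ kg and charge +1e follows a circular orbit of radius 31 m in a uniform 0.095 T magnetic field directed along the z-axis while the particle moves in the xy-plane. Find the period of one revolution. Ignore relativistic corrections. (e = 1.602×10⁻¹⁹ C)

T ≈ 9.6×10⁻⁶ s

The cyclotron period depends only on m, q, B: T = 2πm/(|q|B).
T = 2π(2.33×10⁻²⁶)/((1.602×10⁻¹⁹)(0.095)) ≈ 9.6×10⁻⁶ s.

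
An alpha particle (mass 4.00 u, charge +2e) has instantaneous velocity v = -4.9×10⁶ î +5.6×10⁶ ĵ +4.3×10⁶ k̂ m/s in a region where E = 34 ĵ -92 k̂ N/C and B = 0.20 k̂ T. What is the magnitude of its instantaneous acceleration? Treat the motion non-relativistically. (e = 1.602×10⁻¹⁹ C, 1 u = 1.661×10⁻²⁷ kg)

|a| ≈ 7.18×10¹³ m/s²

v×B = (1.12×10⁶, 9.80×10⁵, 0) N/C.
E + v×B = (1.12×10⁶, 9.80×10⁵, -92.0) N/C.
F = q(E + v×B) = (3.204×10⁻¹⁹ C)·(1.12×10⁶, 9.80×10⁵, -92.0) = (3.59×10⁻¹³, 3.14×10⁻¹³, -2.95×10⁻¹⁷) N.
|a| = |F|/m = 4.768×10⁻¹³/6.644×10⁻²⁷ ≈ 7.18×10¹³ m/s².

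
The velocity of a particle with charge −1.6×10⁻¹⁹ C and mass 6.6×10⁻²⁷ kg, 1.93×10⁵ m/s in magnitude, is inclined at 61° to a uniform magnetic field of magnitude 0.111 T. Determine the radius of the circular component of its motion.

r ≈ 0.0627 m

v⊥ = v sinθ = 1.93×10⁵·sin61° ≈ 1.688×10⁵ m/s.
r = m v⊥/(|q|B) = (6.6×10⁻²⁷)(1.688×10⁵)/((1.6×10⁻¹⁹)(0.111)) ≈ 0.0627 m.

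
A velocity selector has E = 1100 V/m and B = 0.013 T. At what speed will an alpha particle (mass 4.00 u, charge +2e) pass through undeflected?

For undeflected motion the electric and magnetic forces balance: qE = qvB.
v = E/B = 1100/0.013 = 8.5×10⁴ m/s.

v = 8.5×10⁴ m/s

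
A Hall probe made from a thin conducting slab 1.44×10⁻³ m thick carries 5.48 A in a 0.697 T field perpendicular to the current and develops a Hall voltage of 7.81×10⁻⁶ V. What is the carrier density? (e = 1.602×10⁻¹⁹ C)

From V_H = IB/(n e t), n = IB/(V_H e t).
n = (5.48)(0.697)/((7.81×10⁻⁶)(1.602×10⁻¹⁹)(1.44×10⁻³)) ≈ 2.12×10²⁷ m⁻³.

n ≈ 2.12×10²⁷ m⁻³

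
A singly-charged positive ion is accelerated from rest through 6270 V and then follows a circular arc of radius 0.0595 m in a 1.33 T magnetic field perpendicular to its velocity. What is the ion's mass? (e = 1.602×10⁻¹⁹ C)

Combine |q|V = ½mv² and r = mv/(|q|B): eliminate v to get m = qB²r²/(2V).
m = (1.602×10⁻¹⁹)(1.33)²(0.0595)²/(2·6270) ≈ 8.00×10⁻²⁶ kg.

m ≈ 8.00×10⁻²⁶ kg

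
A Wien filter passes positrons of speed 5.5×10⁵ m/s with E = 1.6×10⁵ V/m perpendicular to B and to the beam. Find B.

B = 0.29 T

Balance of forces in the selector: qE = qvB ⇒ B = E/v.
B = 1.6×10⁵/5.5×10⁵ = 0.29 T.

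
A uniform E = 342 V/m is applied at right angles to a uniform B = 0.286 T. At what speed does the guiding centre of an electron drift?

v_d ≈ 1200 m/s

The E×B drift speed is v_d = E/B.
v_d = 342/0.286 = 1200 m/s.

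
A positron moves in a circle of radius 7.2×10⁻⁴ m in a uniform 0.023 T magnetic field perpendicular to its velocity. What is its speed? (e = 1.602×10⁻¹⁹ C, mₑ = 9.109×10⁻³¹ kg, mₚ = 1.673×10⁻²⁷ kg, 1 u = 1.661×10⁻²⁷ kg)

From |q|vB = mv²/r, v = |q|Br/m.
v = (1.602×10⁻¹⁹)(0.023)(7.2×10⁻⁴)/9.109×10⁻³¹ ≈ 2.9×10⁶ m/s.

v ≈ 2.9×10⁶ m/s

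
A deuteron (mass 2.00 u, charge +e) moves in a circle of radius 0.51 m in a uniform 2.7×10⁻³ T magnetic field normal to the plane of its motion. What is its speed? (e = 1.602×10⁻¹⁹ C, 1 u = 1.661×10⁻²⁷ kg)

v ≈ 6.6×10⁴ m/s

From |q|vB = mv²/r, v = |q|Br/m.
v = (1.602×10⁻¹⁹)(2.7×10⁻³)(0.51)/3.322×10⁻²⁷ ≈ 6.6×10⁴ m/s.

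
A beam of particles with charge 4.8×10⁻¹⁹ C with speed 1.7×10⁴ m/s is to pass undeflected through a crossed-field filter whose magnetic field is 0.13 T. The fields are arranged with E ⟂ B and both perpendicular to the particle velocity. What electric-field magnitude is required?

For straight-line motion qE = qvB, so E = vB.
E = 1.7×10⁴ × 0.13 = 2200 V/m.

E = 2200 V/m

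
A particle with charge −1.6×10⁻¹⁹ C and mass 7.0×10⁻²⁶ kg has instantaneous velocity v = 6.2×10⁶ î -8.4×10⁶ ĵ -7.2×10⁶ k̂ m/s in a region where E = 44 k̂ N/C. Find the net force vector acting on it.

F ≈ (0, 0, -7.04×10⁻¹⁸) N

Only an electric field acts, so F = qE = (−1.6×10⁻¹⁹ C)·(0, 0, 44.0) = (0, 0, -7.04×10⁻¹⁸) N.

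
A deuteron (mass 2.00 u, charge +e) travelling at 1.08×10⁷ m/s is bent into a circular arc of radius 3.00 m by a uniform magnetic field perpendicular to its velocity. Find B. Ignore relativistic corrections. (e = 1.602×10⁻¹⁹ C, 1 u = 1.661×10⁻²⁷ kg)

B ≈ 0.0747 T

From |q|vB = mv²/r, B = mv/(|q|r).
B = (3.322×10⁻²⁷)(1.08×10⁷)/((1.602×10⁻¹⁹)(3.00)) ≈ 0.0747 T.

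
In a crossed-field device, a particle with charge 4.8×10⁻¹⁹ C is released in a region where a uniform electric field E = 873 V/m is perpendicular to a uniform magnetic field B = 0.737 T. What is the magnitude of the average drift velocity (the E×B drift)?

The E×B drift speed is v_d = E/B.
v_d = 873/0.737 = 1180 m/s.

v_d ≈ 1180 m/s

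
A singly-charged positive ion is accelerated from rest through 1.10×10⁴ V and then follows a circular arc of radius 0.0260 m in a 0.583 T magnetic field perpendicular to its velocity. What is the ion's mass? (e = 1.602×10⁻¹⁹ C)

m ≈ 1.67×10⁻²⁷ kg

Combine |q|V = ½mv² and r = mv/(|q|B): eliminate v to get m = qB²r²/(2V).
m = (1.602×10⁻¹⁹)(0.583)²(0.0260)²/(2·1.10×10⁴) ≈ 1.67×10⁻²⁷ kg.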